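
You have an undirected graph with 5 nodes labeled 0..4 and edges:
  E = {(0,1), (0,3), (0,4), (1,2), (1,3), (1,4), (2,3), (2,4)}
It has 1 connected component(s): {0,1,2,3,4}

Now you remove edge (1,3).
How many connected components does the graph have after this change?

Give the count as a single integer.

Answer: 1

Derivation:
Initial component count: 1
Remove (1,3): not a bridge. Count unchanged: 1.
  After removal, components: {0,1,2,3,4}
New component count: 1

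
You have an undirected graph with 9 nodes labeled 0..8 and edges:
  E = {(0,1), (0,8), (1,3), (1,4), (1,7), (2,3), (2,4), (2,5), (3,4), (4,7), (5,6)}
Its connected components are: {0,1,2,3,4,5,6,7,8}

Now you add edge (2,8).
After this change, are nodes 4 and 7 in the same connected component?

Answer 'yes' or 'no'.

Answer: yes

Derivation:
Initial components: {0,1,2,3,4,5,6,7,8}
Adding edge (2,8): both already in same component {0,1,2,3,4,5,6,7,8}. No change.
New components: {0,1,2,3,4,5,6,7,8}
Are 4 and 7 in the same component? yes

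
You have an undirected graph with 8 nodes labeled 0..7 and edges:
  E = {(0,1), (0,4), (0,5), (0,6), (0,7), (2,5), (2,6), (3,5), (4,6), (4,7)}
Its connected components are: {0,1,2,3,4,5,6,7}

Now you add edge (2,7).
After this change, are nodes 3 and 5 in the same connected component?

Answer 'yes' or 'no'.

Answer: yes

Derivation:
Initial components: {0,1,2,3,4,5,6,7}
Adding edge (2,7): both already in same component {0,1,2,3,4,5,6,7}. No change.
New components: {0,1,2,3,4,5,6,7}
Are 3 and 5 in the same component? yes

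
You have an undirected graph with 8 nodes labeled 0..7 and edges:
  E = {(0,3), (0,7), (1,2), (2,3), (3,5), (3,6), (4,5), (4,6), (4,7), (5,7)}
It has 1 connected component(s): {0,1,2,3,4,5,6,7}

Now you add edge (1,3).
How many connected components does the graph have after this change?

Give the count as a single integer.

Answer: 1

Derivation:
Initial component count: 1
Add (1,3): endpoints already in same component. Count unchanged: 1.
New component count: 1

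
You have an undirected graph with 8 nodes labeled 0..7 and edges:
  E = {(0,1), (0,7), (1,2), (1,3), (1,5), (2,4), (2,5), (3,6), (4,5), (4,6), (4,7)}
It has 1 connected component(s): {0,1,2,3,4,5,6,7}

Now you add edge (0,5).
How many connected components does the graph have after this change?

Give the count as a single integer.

Initial component count: 1
Add (0,5): endpoints already in same component. Count unchanged: 1.
New component count: 1

Answer: 1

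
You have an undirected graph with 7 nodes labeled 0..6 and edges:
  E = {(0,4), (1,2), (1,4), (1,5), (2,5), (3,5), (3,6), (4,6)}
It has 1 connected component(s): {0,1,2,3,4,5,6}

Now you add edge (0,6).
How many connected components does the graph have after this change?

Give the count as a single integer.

Answer: 1

Derivation:
Initial component count: 1
Add (0,6): endpoints already in same component. Count unchanged: 1.
New component count: 1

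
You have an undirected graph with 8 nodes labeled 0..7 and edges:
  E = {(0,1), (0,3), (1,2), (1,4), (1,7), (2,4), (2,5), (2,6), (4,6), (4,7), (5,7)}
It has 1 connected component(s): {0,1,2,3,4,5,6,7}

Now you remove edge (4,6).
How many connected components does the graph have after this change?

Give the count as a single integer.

Initial component count: 1
Remove (4,6): not a bridge. Count unchanged: 1.
  After removal, components: {0,1,2,3,4,5,6,7}
New component count: 1

Answer: 1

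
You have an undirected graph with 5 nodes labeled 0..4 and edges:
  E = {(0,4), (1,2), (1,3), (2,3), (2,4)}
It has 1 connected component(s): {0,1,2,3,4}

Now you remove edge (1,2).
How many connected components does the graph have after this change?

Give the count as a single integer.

Initial component count: 1
Remove (1,2): not a bridge. Count unchanged: 1.
  After removal, components: {0,1,2,3,4}
New component count: 1

Answer: 1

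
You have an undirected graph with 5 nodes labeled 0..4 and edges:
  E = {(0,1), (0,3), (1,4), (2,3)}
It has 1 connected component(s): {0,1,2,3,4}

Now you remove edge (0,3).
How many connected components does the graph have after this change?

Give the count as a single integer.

Answer: 2

Derivation:
Initial component count: 1
Remove (0,3): it was a bridge. Count increases: 1 -> 2.
  After removal, components: {0,1,4} {2,3}
New component count: 2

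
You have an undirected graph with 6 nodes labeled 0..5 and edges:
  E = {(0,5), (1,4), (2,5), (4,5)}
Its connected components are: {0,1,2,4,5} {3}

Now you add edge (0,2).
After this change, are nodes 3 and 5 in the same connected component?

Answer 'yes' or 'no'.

Initial components: {0,1,2,4,5} {3}
Adding edge (0,2): both already in same component {0,1,2,4,5}. No change.
New components: {0,1,2,4,5} {3}
Are 3 and 5 in the same component? no

Answer: no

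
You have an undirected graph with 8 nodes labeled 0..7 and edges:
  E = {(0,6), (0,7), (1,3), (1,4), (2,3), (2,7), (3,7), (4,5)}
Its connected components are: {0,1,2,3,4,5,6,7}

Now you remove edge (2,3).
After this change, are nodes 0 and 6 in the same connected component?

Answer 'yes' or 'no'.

Answer: yes

Derivation:
Initial components: {0,1,2,3,4,5,6,7}
Removing edge (2,3): not a bridge — component count unchanged at 1.
New components: {0,1,2,3,4,5,6,7}
Are 0 and 6 in the same component? yes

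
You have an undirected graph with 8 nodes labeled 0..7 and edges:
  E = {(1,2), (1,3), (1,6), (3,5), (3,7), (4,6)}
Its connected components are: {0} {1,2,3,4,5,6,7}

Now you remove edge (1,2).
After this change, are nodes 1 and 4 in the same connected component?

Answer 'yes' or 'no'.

Answer: yes

Derivation:
Initial components: {0} {1,2,3,4,5,6,7}
Removing edge (1,2): it was a bridge — component count 2 -> 3.
New components: {0} {1,3,4,5,6,7} {2}
Are 1 and 4 in the same component? yes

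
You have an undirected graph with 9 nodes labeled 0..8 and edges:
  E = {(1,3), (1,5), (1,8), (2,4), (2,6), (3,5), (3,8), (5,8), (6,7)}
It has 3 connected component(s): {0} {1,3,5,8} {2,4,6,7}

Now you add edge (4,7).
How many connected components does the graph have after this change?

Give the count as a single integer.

Initial component count: 3
Add (4,7): endpoints already in same component. Count unchanged: 3.
New component count: 3

Answer: 3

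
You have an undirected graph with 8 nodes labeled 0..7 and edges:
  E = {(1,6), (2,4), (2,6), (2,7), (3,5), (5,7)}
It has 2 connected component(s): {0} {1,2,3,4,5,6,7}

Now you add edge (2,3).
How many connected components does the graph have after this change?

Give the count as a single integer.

Answer: 2

Derivation:
Initial component count: 2
Add (2,3): endpoints already in same component. Count unchanged: 2.
New component count: 2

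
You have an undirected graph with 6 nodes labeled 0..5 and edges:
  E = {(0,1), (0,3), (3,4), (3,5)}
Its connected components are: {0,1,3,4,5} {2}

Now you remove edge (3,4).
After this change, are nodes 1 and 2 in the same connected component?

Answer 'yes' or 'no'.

Answer: no

Derivation:
Initial components: {0,1,3,4,5} {2}
Removing edge (3,4): it was a bridge — component count 2 -> 3.
New components: {0,1,3,5} {2} {4}
Are 1 and 2 in the same component? no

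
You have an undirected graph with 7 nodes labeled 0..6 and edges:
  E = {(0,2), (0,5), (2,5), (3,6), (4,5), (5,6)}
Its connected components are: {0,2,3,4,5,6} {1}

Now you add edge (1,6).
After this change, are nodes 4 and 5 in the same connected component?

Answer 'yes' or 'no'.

Initial components: {0,2,3,4,5,6} {1}
Adding edge (1,6): merges {1} and {0,2,3,4,5,6}.
New components: {0,1,2,3,4,5,6}
Are 4 and 5 in the same component? yes

Answer: yes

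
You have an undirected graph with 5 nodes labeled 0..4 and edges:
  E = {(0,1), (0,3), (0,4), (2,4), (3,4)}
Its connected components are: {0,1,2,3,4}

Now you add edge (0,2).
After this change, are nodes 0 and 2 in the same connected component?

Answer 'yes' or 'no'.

Answer: yes

Derivation:
Initial components: {0,1,2,3,4}
Adding edge (0,2): both already in same component {0,1,2,3,4}. No change.
New components: {0,1,2,3,4}
Are 0 and 2 in the same component? yes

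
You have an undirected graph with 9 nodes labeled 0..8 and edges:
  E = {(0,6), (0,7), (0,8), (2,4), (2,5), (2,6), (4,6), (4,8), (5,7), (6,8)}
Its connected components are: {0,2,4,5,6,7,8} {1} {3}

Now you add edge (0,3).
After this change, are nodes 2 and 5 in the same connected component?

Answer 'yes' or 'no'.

Answer: yes

Derivation:
Initial components: {0,2,4,5,6,7,8} {1} {3}
Adding edge (0,3): merges {0,2,4,5,6,7,8} and {3}.
New components: {0,2,3,4,5,6,7,8} {1}
Are 2 and 5 in the same component? yes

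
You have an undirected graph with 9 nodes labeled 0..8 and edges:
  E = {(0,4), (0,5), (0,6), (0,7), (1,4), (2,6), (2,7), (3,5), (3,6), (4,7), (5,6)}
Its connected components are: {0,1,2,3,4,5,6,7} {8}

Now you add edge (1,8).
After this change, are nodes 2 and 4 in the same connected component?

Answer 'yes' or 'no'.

Initial components: {0,1,2,3,4,5,6,7} {8}
Adding edge (1,8): merges {0,1,2,3,4,5,6,7} and {8}.
New components: {0,1,2,3,4,5,6,7,8}
Are 2 and 4 in the same component? yes

Answer: yes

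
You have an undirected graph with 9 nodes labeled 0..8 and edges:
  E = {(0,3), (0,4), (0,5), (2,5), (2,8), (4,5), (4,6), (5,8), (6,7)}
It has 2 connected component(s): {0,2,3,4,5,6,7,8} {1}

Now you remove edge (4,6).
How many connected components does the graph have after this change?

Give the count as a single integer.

Initial component count: 2
Remove (4,6): it was a bridge. Count increases: 2 -> 3.
  After removal, components: {0,2,3,4,5,8} {1} {6,7}
New component count: 3

Answer: 3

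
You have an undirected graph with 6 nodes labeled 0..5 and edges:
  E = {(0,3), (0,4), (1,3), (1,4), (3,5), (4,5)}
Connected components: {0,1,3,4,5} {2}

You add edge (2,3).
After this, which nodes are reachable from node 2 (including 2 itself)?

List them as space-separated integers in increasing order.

Before: nodes reachable from 2: {2}
Adding (2,3): merges 2's component with another. Reachability grows.
After: nodes reachable from 2: {0,1,2,3,4,5}

Answer: 0 1 2 3 4 5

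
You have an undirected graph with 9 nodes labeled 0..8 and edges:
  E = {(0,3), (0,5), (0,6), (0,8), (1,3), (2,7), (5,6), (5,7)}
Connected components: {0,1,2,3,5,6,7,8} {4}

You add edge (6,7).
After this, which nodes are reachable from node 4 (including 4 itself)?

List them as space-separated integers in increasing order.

Answer: 4

Derivation:
Before: nodes reachable from 4: {4}
Adding (6,7): both endpoints already in same component. Reachability from 4 unchanged.
After: nodes reachable from 4: {4}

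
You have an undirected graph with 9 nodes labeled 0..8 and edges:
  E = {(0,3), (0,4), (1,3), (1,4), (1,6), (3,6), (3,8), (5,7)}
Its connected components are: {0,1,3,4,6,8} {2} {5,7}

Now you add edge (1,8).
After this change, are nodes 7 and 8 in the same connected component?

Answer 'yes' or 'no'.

Initial components: {0,1,3,4,6,8} {2} {5,7}
Adding edge (1,8): both already in same component {0,1,3,4,6,8}. No change.
New components: {0,1,3,4,6,8} {2} {5,7}
Are 7 and 8 in the same component? no

Answer: no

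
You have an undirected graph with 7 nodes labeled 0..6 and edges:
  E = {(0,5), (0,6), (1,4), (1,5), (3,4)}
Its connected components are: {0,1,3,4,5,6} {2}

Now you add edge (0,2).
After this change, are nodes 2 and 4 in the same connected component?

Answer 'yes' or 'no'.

Answer: yes

Derivation:
Initial components: {0,1,3,4,5,6} {2}
Adding edge (0,2): merges {0,1,3,4,5,6} and {2}.
New components: {0,1,2,3,4,5,6}
Are 2 and 4 in the same component? yes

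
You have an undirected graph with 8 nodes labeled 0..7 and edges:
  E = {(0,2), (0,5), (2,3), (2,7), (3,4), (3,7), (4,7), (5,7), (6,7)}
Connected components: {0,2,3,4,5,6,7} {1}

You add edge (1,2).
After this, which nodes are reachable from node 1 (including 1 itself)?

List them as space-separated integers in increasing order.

Before: nodes reachable from 1: {1}
Adding (1,2): merges 1's component with another. Reachability grows.
After: nodes reachable from 1: {0,1,2,3,4,5,6,7}

Answer: 0 1 2 3 4 5 6 7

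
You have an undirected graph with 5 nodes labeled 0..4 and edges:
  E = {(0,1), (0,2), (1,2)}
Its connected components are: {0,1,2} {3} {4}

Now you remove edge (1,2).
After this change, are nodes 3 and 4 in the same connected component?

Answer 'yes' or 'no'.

Initial components: {0,1,2} {3} {4}
Removing edge (1,2): not a bridge — component count unchanged at 3.
New components: {0,1,2} {3} {4}
Are 3 and 4 in the same component? no

Answer: no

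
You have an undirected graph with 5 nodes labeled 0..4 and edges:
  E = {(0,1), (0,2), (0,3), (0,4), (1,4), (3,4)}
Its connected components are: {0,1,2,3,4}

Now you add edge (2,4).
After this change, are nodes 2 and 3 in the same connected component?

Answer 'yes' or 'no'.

Initial components: {0,1,2,3,4}
Adding edge (2,4): both already in same component {0,1,2,3,4}. No change.
New components: {0,1,2,3,4}
Are 2 and 3 in the same component? yes

Answer: yes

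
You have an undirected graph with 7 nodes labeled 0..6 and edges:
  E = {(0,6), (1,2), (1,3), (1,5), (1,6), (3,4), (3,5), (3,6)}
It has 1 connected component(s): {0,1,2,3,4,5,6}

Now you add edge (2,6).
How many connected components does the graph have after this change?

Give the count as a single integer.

Answer: 1

Derivation:
Initial component count: 1
Add (2,6): endpoints already in same component. Count unchanged: 1.
New component count: 1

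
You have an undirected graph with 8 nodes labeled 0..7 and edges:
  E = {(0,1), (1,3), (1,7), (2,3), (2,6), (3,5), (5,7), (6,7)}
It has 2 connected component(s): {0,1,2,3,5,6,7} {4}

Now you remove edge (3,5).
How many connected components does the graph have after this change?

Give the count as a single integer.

Answer: 2

Derivation:
Initial component count: 2
Remove (3,5): not a bridge. Count unchanged: 2.
  After removal, components: {0,1,2,3,5,6,7} {4}
New component count: 2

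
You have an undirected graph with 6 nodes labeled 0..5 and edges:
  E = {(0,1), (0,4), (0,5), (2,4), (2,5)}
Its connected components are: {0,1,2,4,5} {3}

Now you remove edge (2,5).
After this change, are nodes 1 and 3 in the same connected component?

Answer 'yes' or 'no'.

Answer: no

Derivation:
Initial components: {0,1,2,4,5} {3}
Removing edge (2,5): not a bridge — component count unchanged at 2.
New components: {0,1,2,4,5} {3}
Are 1 and 3 in the same component? no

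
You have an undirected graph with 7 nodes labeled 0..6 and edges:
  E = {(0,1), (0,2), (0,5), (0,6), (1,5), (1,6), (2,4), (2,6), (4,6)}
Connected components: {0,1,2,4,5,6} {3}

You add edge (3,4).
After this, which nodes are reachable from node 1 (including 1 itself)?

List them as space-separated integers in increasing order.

Before: nodes reachable from 1: {0,1,2,4,5,6}
Adding (3,4): merges 1's component with another. Reachability grows.
After: nodes reachable from 1: {0,1,2,3,4,5,6}

Answer: 0 1 2 3 4 5 6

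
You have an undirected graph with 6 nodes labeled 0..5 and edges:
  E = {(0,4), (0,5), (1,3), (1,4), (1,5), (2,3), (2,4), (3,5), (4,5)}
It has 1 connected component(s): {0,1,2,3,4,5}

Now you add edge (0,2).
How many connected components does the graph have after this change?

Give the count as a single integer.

Answer: 1

Derivation:
Initial component count: 1
Add (0,2): endpoints already in same component. Count unchanged: 1.
New component count: 1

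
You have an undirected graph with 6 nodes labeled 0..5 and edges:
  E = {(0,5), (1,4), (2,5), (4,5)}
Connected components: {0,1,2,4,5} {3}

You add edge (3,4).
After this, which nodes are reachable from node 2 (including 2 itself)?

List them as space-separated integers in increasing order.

Before: nodes reachable from 2: {0,1,2,4,5}
Adding (3,4): merges 2's component with another. Reachability grows.
After: nodes reachable from 2: {0,1,2,3,4,5}

Answer: 0 1 2 3 4 5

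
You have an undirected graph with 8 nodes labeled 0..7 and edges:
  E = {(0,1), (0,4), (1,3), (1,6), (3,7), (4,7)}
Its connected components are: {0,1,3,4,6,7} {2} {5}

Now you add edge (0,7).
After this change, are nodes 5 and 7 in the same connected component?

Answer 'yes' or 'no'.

Answer: no

Derivation:
Initial components: {0,1,3,4,6,7} {2} {5}
Adding edge (0,7): both already in same component {0,1,3,4,6,7}. No change.
New components: {0,1,3,4,6,7} {2} {5}
Are 5 and 7 in the same component? no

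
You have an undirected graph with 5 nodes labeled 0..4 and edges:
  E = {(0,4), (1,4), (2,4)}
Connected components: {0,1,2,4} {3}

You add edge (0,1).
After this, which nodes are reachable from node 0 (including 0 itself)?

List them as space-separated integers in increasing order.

Before: nodes reachable from 0: {0,1,2,4}
Adding (0,1): both endpoints already in same component. Reachability from 0 unchanged.
After: nodes reachable from 0: {0,1,2,4}

Answer: 0 1 2 4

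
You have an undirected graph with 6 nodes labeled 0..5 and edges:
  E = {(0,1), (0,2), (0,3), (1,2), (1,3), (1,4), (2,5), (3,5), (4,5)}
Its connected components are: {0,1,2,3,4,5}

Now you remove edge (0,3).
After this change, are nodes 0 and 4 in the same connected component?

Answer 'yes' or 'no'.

Initial components: {0,1,2,3,4,5}
Removing edge (0,3): not a bridge — component count unchanged at 1.
New components: {0,1,2,3,4,5}
Are 0 and 4 in the same component? yes

Answer: yes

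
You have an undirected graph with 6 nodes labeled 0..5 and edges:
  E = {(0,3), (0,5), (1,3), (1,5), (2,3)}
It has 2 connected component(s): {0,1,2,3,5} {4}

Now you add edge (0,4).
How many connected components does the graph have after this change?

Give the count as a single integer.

Initial component count: 2
Add (0,4): merges two components. Count decreases: 2 -> 1.
New component count: 1

Answer: 1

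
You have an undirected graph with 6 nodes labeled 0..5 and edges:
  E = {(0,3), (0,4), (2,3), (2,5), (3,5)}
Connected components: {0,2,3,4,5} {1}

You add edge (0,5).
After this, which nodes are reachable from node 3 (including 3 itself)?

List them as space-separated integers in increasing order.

Before: nodes reachable from 3: {0,2,3,4,5}
Adding (0,5): both endpoints already in same component. Reachability from 3 unchanged.
After: nodes reachable from 3: {0,2,3,4,5}

Answer: 0 2 3 4 5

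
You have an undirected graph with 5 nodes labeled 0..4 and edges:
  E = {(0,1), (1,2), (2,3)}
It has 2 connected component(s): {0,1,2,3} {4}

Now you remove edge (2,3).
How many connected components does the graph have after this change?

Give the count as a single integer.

Initial component count: 2
Remove (2,3): it was a bridge. Count increases: 2 -> 3.
  After removal, components: {0,1,2} {3} {4}
New component count: 3

Answer: 3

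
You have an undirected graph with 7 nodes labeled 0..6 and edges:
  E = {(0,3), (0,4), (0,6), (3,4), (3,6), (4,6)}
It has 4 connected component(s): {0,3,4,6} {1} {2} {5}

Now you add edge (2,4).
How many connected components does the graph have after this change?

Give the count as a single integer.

Initial component count: 4
Add (2,4): merges two components. Count decreases: 4 -> 3.
New component count: 3

Answer: 3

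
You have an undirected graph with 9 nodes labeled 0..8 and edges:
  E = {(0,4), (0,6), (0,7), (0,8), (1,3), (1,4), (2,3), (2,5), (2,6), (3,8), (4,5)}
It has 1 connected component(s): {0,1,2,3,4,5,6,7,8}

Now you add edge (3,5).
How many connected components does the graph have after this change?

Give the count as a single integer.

Answer: 1

Derivation:
Initial component count: 1
Add (3,5): endpoints already in same component. Count unchanged: 1.
New component count: 1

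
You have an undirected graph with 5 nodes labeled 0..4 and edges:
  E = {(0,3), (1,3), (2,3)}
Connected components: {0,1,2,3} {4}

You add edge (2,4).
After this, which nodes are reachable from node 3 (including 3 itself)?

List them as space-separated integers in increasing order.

Answer: 0 1 2 3 4

Derivation:
Before: nodes reachable from 3: {0,1,2,3}
Adding (2,4): merges 3's component with another. Reachability grows.
After: nodes reachable from 3: {0,1,2,3,4}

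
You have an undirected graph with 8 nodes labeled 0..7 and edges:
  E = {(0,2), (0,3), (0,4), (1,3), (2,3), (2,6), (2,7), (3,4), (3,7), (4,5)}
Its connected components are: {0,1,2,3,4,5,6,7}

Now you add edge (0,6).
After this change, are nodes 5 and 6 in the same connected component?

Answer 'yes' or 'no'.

Answer: yes

Derivation:
Initial components: {0,1,2,3,4,5,6,7}
Adding edge (0,6): both already in same component {0,1,2,3,4,5,6,7}. No change.
New components: {0,1,2,3,4,5,6,7}
Are 5 and 6 in the same component? yes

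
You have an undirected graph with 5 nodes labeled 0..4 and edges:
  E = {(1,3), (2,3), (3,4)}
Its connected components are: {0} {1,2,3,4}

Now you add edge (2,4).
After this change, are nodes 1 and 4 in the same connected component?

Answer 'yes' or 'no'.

Answer: yes

Derivation:
Initial components: {0} {1,2,3,4}
Adding edge (2,4): both already in same component {1,2,3,4}. No change.
New components: {0} {1,2,3,4}
Are 1 and 4 in the same component? yes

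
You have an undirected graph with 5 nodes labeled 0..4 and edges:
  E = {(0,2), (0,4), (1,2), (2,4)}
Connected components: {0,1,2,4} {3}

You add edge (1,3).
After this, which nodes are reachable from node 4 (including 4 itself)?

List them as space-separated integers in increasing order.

Answer: 0 1 2 3 4

Derivation:
Before: nodes reachable from 4: {0,1,2,4}
Adding (1,3): merges 4's component with another. Reachability grows.
After: nodes reachable from 4: {0,1,2,3,4}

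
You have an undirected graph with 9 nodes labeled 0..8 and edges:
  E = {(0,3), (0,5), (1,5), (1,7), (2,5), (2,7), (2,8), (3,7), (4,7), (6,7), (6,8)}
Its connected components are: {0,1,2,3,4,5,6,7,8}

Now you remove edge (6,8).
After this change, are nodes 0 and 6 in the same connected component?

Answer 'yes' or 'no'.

Initial components: {0,1,2,3,4,5,6,7,8}
Removing edge (6,8): not a bridge — component count unchanged at 1.
New components: {0,1,2,3,4,5,6,7,8}
Are 0 and 6 in the same component? yes

Answer: yes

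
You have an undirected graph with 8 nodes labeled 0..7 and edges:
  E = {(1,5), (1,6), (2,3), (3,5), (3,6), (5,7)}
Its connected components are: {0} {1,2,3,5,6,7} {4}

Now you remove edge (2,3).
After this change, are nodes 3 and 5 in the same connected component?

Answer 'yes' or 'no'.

Initial components: {0} {1,2,3,5,6,7} {4}
Removing edge (2,3): it was a bridge — component count 3 -> 4.
New components: {0} {1,3,5,6,7} {2} {4}
Are 3 and 5 in the same component? yes

Answer: yes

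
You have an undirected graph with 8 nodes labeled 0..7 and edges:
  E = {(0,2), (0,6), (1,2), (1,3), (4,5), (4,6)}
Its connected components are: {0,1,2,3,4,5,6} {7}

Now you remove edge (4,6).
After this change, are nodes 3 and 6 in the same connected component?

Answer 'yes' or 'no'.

Initial components: {0,1,2,3,4,5,6} {7}
Removing edge (4,6): it was a bridge — component count 2 -> 3.
New components: {0,1,2,3,6} {4,5} {7}
Are 3 and 6 in the same component? yes

Answer: yes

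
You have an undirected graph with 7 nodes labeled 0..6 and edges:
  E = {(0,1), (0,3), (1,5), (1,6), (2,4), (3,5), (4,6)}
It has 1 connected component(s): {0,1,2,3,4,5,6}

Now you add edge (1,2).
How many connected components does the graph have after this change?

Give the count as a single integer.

Answer: 1

Derivation:
Initial component count: 1
Add (1,2): endpoints already in same component. Count unchanged: 1.
New component count: 1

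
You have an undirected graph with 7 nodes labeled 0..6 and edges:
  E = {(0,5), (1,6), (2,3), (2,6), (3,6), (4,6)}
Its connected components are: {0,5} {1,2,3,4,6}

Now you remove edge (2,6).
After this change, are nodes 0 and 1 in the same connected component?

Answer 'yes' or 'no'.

Initial components: {0,5} {1,2,3,4,6}
Removing edge (2,6): not a bridge — component count unchanged at 2.
New components: {0,5} {1,2,3,4,6}
Are 0 and 1 in the same component? no

Answer: no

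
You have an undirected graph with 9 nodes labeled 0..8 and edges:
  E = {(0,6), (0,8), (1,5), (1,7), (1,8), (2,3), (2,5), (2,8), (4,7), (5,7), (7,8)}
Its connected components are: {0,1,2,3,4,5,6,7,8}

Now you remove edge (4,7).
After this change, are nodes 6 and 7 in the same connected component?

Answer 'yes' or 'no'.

Initial components: {0,1,2,3,4,5,6,7,8}
Removing edge (4,7): it was a bridge — component count 1 -> 2.
New components: {0,1,2,3,5,6,7,8} {4}
Are 6 and 7 in the same component? yes

Answer: yes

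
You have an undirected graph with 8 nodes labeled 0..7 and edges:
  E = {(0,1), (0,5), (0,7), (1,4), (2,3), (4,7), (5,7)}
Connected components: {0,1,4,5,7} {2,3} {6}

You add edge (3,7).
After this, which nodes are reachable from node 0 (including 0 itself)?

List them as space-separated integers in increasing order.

Before: nodes reachable from 0: {0,1,4,5,7}
Adding (3,7): merges 0's component with another. Reachability grows.
After: nodes reachable from 0: {0,1,2,3,4,5,7}

Answer: 0 1 2 3 4 5 7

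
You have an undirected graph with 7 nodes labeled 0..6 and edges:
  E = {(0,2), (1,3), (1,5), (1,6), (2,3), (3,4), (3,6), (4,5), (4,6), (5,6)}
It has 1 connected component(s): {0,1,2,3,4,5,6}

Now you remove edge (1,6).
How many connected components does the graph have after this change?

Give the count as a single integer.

Answer: 1

Derivation:
Initial component count: 1
Remove (1,6): not a bridge. Count unchanged: 1.
  After removal, components: {0,1,2,3,4,5,6}
New component count: 1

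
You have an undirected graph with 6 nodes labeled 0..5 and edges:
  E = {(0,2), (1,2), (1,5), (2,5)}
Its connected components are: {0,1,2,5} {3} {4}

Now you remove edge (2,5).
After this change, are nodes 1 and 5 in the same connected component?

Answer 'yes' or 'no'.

Answer: yes

Derivation:
Initial components: {0,1,2,5} {3} {4}
Removing edge (2,5): not a bridge — component count unchanged at 3.
New components: {0,1,2,5} {3} {4}
Are 1 and 5 in the same component? yes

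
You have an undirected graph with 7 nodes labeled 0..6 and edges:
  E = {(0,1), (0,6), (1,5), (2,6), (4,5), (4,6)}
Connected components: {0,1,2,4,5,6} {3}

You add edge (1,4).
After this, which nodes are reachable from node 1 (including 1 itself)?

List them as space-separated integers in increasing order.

Answer: 0 1 2 4 5 6

Derivation:
Before: nodes reachable from 1: {0,1,2,4,5,6}
Adding (1,4): both endpoints already in same component. Reachability from 1 unchanged.
After: nodes reachable from 1: {0,1,2,4,5,6}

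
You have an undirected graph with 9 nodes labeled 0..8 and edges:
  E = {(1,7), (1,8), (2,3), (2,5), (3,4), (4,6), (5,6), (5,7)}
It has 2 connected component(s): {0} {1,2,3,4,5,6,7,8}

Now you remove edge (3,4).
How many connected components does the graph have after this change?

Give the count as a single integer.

Answer: 2

Derivation:
Initial component count: 2
Remove (3,4): not a bridge. Count unchanged: 2.
  After removal, components: {0} {1,2,3,4,5,6,7,8}
New component count: 2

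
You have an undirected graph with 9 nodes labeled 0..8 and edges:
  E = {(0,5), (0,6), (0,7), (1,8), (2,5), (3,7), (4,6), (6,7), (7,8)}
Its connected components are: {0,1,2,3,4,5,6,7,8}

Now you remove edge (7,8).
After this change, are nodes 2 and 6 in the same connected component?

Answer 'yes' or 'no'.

Initial components: {0,1,2,3,4,5,6,7,8}
Removing edge (7,8): it was a bridge — component count 1 -> 2.
New components: {0,2,3,4,5,6,7} {1,8}
Are 2 and 6 in the same component? yes

Answer: yes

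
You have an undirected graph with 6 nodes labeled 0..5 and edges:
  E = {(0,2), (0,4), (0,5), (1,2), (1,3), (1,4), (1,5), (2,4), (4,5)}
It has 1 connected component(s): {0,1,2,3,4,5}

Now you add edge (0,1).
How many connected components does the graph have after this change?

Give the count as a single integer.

Initial component count: 1
Add (0,1): endpoints already in same component. Count unchanged: 1.
New component count: 1

Answer: 1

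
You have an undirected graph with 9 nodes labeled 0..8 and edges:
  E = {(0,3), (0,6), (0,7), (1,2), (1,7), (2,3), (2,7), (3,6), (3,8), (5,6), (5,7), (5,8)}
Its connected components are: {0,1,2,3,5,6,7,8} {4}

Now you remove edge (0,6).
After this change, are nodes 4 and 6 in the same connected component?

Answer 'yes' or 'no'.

Initial components: {0,1,2,3,5,6,7,8} {4}
Removing edge (0,6): not a bridge — component count unchanged at 2.
New components: {0,1,2,3,5,6,7,8} {4}
Are 4 and 6 in the same component? no

Answer: no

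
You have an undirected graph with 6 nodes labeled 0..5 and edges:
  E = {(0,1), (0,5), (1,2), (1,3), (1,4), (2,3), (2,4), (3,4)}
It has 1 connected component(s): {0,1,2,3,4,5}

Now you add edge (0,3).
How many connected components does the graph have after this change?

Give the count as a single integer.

Answer: 1

Derivation:
Initial component count: 1
Add (0,3): endpoints already in same component. Count unchanged: 1.
New component count: 1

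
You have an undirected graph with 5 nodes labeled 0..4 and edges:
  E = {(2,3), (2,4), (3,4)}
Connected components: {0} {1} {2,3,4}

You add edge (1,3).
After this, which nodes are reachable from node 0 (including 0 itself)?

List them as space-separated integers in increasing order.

Before: nodes reachable from 0: {0}
Adding (1,3): merges two components, but neither contains 0. Reachability from 0 unchanged.
After: nodes reachable from 0: {0}

Answer: 0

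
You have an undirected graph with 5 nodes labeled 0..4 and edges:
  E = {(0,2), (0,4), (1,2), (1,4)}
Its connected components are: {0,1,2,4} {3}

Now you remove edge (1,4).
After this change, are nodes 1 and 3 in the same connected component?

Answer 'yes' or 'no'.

Initial components: {0,1,2,4} {3}
Removing edge (1,4): not a bridge — component count unchanged at 2.
New components: {0,1,2,4} {3}
Are 1 and 3 in the same component? no

Answer: no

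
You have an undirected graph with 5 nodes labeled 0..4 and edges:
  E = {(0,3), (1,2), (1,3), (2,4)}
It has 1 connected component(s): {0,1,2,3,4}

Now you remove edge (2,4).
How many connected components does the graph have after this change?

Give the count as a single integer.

Answer: 2

Derivation:
Initial component count: 1
Remove (2,4): it was a bridge. Count increases: 1 -> 2.
  After removal, components: {0,1,2,3} {4}
New component count: 2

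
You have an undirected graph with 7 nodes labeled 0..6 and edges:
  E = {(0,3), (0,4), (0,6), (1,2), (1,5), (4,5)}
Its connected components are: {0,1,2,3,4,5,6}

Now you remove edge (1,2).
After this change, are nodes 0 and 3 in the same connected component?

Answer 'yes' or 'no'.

Initial components: {0,1,2,3,4,5,6}
Removing edge (1,2): it was a bridge — component count 1 -> 2.
New components: {0,1,3,4,5,6} {2}
Are 0 and 3 in the same component? yes

Answer: yes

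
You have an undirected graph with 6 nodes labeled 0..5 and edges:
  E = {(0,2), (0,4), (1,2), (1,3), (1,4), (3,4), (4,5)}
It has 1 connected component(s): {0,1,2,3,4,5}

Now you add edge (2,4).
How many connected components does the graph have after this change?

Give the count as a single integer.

Initial component count: 1
Add (2,4): endpoints already in same component. Count unchanged: 1.
New component count: 1

Answer: 1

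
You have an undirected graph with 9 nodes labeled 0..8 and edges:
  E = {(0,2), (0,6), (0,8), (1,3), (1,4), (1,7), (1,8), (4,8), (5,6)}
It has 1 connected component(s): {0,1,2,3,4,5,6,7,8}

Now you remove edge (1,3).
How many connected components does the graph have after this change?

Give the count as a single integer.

Initial component count: 1
Remove (1,3): it was a bridge. Count increases: 1 -> 2.
  After removal, components: {0,1,2,4,5,6,7,8} {3}
New component count: 2

Answer: 2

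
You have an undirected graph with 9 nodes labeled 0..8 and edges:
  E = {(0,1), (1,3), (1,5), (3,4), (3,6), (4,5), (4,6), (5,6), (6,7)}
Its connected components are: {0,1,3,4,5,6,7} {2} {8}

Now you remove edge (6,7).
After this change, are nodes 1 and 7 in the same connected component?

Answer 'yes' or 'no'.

Initial components: {0,1,3,4,5,6,7} {2} {8}
Removing edge (6,7): it was a bridge — component count 3 -> 4.
New components: {0,1,3,4,5,6} {2} {7} {8}
Are 1 and 7 in the same component? no

Answer: no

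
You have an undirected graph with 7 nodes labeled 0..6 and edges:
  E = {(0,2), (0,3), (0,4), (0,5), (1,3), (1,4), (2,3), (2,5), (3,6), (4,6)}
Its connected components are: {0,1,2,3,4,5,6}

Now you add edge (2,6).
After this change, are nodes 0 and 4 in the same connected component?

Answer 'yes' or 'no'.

Answer: yes

Derivation:
Initial components: {0,1,2,3,4,5,6}
Adding edge (2,6): both already in same component {0,1,2,3,4,5,6}. No change.
New components: {0,1,2,3,4,5,6}
Are 0 and 4 in the same component? yes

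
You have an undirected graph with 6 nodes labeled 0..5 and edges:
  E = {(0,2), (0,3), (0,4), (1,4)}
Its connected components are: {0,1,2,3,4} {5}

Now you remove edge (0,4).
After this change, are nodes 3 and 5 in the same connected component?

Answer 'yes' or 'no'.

Initial components: {0,1,2,3,4} {5}
Removing edge (0,4): it was a bridge — component count 2 -> 3.
New components: {0,2,3} {1,4} {5}
Are 3 and 5 in the same component? no

Answer: no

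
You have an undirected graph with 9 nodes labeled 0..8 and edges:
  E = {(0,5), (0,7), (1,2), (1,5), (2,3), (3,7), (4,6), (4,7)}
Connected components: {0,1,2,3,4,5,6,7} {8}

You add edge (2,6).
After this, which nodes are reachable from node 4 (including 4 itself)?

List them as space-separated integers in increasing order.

Before: nodes reachable from 4: {0,1,2,3,4,5,6,7}
Adding (2,6): both endpoints already in same component. Reachability from 4 unchanged.
After: nodes reachable from 4: {0,1,2,3,4,5,6,7}

Answer: 0 1 2 3 4 5 6 7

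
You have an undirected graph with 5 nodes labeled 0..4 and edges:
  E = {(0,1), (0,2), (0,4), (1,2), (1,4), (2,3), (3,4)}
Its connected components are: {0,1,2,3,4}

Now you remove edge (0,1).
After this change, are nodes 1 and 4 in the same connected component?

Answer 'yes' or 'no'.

Answer: yes

Derivation:
Initial components: {0,1,2,3,4}
Removing edge (0,1): not a bridge — component count unchanged at 1.
New components: {0,1,2,3,4}
Are 1 and 4 in the same component? yes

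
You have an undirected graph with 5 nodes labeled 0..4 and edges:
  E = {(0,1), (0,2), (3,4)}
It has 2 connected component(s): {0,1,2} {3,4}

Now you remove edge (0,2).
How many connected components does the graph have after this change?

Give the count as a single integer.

Answer: 3

Derivation:
Initial component count: 2
Remove (0,2): it was a bridge. Count increases: 2 -> 3.
  After removal, components: {0,1} {2} {3,4}
New component count: 3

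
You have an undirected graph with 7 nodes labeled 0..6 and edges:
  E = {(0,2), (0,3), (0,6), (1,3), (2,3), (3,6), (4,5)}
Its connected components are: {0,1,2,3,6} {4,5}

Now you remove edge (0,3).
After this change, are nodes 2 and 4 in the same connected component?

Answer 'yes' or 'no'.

Answer: no

Derivation:
Initial components: {0,1,2,3,6} {4,5}
Removing edge (0,3): not a bridge — component count unchanged at 2.
New components: {0,1,2,3,6} {4,5}
Are 2 and 4 in the same component? no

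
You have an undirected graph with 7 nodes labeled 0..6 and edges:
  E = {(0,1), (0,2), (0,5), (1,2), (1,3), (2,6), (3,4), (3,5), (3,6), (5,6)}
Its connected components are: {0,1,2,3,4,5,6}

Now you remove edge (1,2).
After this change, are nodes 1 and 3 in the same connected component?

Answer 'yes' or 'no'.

Initial components: {0,1,2,3,4,5,6}
Removing edge (1,2): not a bridge — component count unchanged at 1.
New components: {0,1,2,3,4,5,6}
Are 1 and 3 in the same component? yes

Answer: yes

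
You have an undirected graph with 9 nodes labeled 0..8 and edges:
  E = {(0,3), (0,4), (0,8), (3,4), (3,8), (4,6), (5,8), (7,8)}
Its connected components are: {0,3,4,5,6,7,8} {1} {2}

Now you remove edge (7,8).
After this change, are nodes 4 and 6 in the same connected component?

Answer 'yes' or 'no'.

Answer: yes

Derivation:
Initial components: {0,3,4,5,6,7,8} {1} {2}
Removing edge (7,8): it was a bridge — component count 3 -> 4.
New components: {0,3,4,5,6,8} {1} {2} {7}
Are 4 and 6 in the same component? yes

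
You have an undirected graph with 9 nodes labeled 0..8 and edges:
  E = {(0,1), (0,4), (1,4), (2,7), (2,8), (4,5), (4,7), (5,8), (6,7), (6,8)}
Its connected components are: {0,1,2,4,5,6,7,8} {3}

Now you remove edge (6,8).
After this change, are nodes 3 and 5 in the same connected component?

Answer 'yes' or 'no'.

Initial components: {0,1,2,4,5,6,7,8} {3}
Removing edge (6,8): not a bridge — component count unchanged at 2.
New components: {0,1,2,4,5,6,7,8} {3}
Are 3 and 5 in the same component? no

Answer: no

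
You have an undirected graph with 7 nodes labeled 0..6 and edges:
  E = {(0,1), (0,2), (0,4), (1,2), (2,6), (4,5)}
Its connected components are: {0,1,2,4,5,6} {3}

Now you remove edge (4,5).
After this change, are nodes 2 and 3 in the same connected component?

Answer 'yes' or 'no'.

Answer: no

Derivation:
Initial components: {0,1,2,4,5,6} {3}
Removing edge (4,5): it was a bridge — component count 2 -> 3.
New components: {0,1,2,4,6} {3} {5}
Are 2 and 3 in the same component? no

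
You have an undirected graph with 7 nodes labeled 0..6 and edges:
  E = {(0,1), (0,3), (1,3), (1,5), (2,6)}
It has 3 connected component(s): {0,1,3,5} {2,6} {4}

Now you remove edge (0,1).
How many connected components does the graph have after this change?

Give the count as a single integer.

Initial component count: 3
Remove (0,1): not a bridge. Count unchanged: 3.
  After removal, components: {0,1,3,5} {2,6} {4}
New component count: 3

Answer: 3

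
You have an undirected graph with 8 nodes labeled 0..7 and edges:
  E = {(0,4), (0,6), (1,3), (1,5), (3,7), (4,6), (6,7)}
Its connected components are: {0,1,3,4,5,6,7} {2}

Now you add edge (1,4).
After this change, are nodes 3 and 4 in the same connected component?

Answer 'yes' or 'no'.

Answer: yes

Derivation:
Initial components: {0,1,3,4,5,6,7} {2}
Adding edge (1,4): both already in same component {0,1,3,4,5,6,7}. No change.
New components: {0,1,3,4,5,6,7} {2}
Are 3 and 4 in the same component? yes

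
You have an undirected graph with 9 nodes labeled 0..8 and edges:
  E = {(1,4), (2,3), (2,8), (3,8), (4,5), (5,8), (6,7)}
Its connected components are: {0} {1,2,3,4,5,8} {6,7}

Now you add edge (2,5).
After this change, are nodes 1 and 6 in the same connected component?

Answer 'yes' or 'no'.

Initial components: {0} {1,2,3,4,5,8} {6,7}
Adding edge (2,5): both already in same component {1,2,3,4,5,8}. No change.
New components: {0} {1,2,3,4,5,8} {6,7}
Are 1 and 6 in the same component? no

Answer: no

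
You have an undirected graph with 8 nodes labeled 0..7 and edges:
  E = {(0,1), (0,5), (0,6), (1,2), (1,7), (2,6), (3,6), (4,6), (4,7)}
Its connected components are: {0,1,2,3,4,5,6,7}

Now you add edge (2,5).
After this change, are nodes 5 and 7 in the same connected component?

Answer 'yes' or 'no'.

Initial components: {0,1,2,3,4,5,6,7}
Adding edge (2,5): both already in same component {0,1,2,3,4,5,6,7}. No change.
New components: {0,1,2,3,4,5,6,7}
Are 5 and 7 in the same component? yes

Answer: yes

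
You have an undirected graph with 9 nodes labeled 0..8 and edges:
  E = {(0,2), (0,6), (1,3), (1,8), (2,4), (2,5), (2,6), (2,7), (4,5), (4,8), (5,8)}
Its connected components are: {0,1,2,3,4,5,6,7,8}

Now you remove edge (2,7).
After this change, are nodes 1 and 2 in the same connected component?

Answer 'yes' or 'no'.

Initial components: {0,1,2,3,4,5,6,7,8}
Removing edge (2,7): it was a bridge — component count 1 -> 2.
New components: {0,1,2,3,4,5,6,8} {7}
Are 1 and 2 in the same component? yes

Answer: yes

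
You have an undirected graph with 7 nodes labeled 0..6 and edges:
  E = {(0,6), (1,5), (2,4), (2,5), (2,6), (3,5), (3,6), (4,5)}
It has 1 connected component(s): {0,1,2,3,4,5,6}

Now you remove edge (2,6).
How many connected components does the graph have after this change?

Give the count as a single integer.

Answer: 1

Derivation:
Initial component count: 1
Remove (2,6): not a bridge. Count unchanged: 1.
  After removal, components: {0,1,2,3,4,5,6}
New component count: 1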